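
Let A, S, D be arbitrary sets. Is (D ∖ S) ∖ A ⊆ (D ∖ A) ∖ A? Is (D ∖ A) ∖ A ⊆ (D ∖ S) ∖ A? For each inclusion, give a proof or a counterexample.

(⟹) Let x ∈ (D ∖ S) ∖ A. Then x ∈ D and x ∉ A, S, from which x ∈ (D ∖ A) ∖ A.

(⟸) This inclusion fails. Take A = ∅, S = {1}, D = {1}; then 1 ∈ (D ∖ A) ∖ A but 1 ∉ (D ∖ S) ∖ A.

Only the forward inclusion holds.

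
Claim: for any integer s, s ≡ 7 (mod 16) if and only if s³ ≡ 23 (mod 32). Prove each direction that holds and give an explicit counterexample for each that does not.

(⇐) The residues r modulo 32 with r³ ≡ 23 (mod 32) are exactly {7}, and each is ≡ 7 (mod 16).

(⇒) This fails: take s = 23. Then 23 ≡ 7 (mod 16), but 23³ = 12167 ≡ 7 (mod 32), not 23.

Only the converse holds.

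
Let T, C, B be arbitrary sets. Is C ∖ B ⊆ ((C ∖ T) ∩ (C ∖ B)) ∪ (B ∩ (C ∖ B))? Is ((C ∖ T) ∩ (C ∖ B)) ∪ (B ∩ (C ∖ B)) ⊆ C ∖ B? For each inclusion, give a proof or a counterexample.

Forward inclusion. This inclusion fails. Take T = {1}, C = {1}, B = ∅; then 1 ∈ C ∖ B but 1 ∉ ((C ∖ T) ∩ (C ∖ B)) ∪ (B ∩ (C ∖ B)).

Reverse inclusion. Let x ∈ ((C ∖ T) ∩ (C ∖ B)) ∪ (B ∩ (C ∖ B)). Then x ∈ C and x ∉ T, B, from which x ∈ C ∖ B.

The sets are not equal: only the reverse inclusion holds.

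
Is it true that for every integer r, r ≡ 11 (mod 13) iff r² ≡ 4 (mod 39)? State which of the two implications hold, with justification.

Forward direction. This fails: take r = 24. Then 24 ≡ 11 (mod 13), but 24² = 576 ≡ 30 (mod 39), not 4.

Converse. This fails: take r = 2. Then 2² = 4 ≡ 4 (mod 39), yet 2 ≡ 2 (mod 13), not 11.

Neither implication holds.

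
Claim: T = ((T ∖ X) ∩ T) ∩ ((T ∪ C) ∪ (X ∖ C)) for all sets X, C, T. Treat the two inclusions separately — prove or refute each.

The sets are not equal: only the reverse inclusion holds.

Forward inclusion. This inclusion fails. Take X = {1}, C = ∅, T = {1}; then 1 ∈ T but 1 ∉ ((T ∖ X) ∩ T) ∩ ((T ∪ C) ∪ (X ∖ C)).

Reverse inclusion. Let x ∈ ((T ∖ X) ∩ T) ∩ ((T ∪ C) ∪ (X ∖ C)). Then either x ∈ T and x ∉ X, C; or x ∈ C ∩ T and x ∉ X. In each case x ∈ T, so ((T ∖ X) ∩ T) ∩ ((T ∪ C) ∪ (X ∖ C)) ⊆ T.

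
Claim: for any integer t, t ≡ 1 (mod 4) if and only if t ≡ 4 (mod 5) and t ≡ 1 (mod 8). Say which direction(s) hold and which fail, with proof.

The forward direction fails; the converse holds.

[⇐] If t ≡ 4 (mod 5) and t ≡ 1 (mod 8), then by the Chinese remainder theorem t ≡ 9 (mod 40). Since 9 ≡ 1 (mod 4) and 4 ∣ 40, we get t ≡ 1 (mod 4).

[⇒] This fails: t = 1 gives 1 ≡ 1 (mod 4) but 1 ≡ 1 (mod 5), so the conjunction on the right does not hold.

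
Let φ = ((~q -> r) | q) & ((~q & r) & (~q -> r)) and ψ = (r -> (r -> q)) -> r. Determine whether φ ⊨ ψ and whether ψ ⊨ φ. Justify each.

[⇒] Assume the antecedent. If r is true, (r -> (r -> q)) -> r reduces to true regardless of the other variables. If r is false, the antecedent cannot hold. Either way (r -> (r -> q)) -> r holds.

[⇐] This fails. Under r = T, q = T, the left side is false but the right side is true.

The forward direction holds; the converse fails.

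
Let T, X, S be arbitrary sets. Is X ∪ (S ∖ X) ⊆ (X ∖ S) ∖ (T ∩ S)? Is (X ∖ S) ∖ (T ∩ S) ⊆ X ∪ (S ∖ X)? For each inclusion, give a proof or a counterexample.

Only the reverse inclusion holds.

(⟹) This inclusion fails. Take T = ∅, X = ∅, S = {1}; then 1 ∈ X ∪ (S ∖ X) but 1 ∉ (X ∖ S) ∖ (T ∩ S).

(⟸) Let x ∈ (X ∖ S) ∖ (T ∩ S). Then either x ∈ X and x ∉ T, S; or x ∈ T ∩ X and x ∉ S. In each case x ∈ X ∪ (S ∖ X), so (X ∖ S) ∖ (T ∩ S) ⊆ X ∪ (S ∖ X).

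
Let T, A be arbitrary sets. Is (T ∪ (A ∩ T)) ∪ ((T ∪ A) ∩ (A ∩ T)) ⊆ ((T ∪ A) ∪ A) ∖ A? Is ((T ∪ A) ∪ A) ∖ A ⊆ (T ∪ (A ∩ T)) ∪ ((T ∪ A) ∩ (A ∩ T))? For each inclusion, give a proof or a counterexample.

(⊆) This inclusion fails. Take T = {1}, A = {1}; then 1 ∈ (T ∪ (A ∩ T)) ∪ ((T ∪ A) ∩ (A ∩ T)) but 1 ∉ ((T ∪ A) ∪ A) ∖ A.

(⊇) Let x ∈ ((T ∪ A) ∪ A) ∖ A. Then x ∈ T and x ∉ A, from which x ∈ (T ∪ (A ∩ T)) ∪ ((T ∪ A) ∩ (A ∩ T)).

Only the reverse inclusion holds.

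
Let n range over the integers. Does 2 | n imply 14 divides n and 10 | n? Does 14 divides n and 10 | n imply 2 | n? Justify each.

(⟹) This fails: take n = 2. Certainly 2 ∣ 2, but 14 ∤ 2.

(⟸) Suppose 14 ∣ n and 10 ∣ n. Any common multiple of 14 and 10 is a multiple of their lcm; here lcm(14, 10) = 14·10/gcd(14, 10) = 140/2 = 70, so 70 ∣ n. Since 2 ∣ 70, it follows that 2 ∣ n.

Only the reverse direction holds.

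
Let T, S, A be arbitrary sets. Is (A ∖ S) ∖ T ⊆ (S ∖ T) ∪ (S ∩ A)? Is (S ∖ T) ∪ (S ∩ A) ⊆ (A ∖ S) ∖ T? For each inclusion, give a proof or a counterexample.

(⊆) This inclusion fails. Take T = ∅, S = ∅, A = {1}; then 1 ∈ (A ∖ S) ∖ T but 1 ∉ (S ∖ T) ∪ (S ∩ A).

(⊇) This inclusion fails. Take T = ∅, S = {1}, A = ∅; then 1 ∈ (S ∖ T) ∪ (S ∩ A) but 1 ∉ (A ∖ S) ∖ T.

(⊆) fails and (⊇) fails.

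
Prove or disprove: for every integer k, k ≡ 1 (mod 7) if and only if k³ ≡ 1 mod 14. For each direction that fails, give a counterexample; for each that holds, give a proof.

Both directions fail.

(⟹) This fails: take k = 8. Then 8 ≡ 1 (mod 7), but 8³ = 512 ≡ 8 (mod 14), not 1.

(⟸) This fails: take k = 9. Then 9³ = 729 ≡ 1 (mod 14), yet 9 ≡ 2 (mod 7), not 1.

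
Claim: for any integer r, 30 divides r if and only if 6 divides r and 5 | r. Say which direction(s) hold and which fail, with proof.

(←) Suppose 6 ∣ r and 5 ∣ r. Any common multiple of 6 and 5 is a multiple of their lcm; here gcd(6, 5) = 1, so lcm(6, 5) = 6·5 = 30, so 30 ∣ r.

(→) If 30 ∣ r, write r = 30q. Since 30 = 5·6, r = 6·(5q), so 6 ∣ r; and since 30 = 6·5, r = 5·(6q), so 5 ∣ r.

Both directions hold; the statement is true.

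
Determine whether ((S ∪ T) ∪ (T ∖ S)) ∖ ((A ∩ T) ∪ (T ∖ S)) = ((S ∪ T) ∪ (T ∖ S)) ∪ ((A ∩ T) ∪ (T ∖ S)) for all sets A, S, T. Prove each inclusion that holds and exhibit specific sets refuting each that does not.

(⊆) holds; (⊇) fails.

(⟸) This inclusion fails. Take A = ∅, S = ∅, T = {1}; then 1 ∈ ((S ∪ T) ∪ (T ∖ S)) ∪ ((A ∩ T) ∪ (T ∖ S)) but 1 ∉ ((S ∪ T) ∪ (T ∖ S)) ∖ ((A ∩ T) ∪ (T ∖ S)).

(⟹) Let x ∈ ((S ∪ T) ∪ (T ∖ S)) ∖ ((A ∩ T) ∪ (T ∖ S)). Then either x ∈ S and x ∉ A, T; or x ∈ A ∩ S and x ∉ T; or x ∈ S ∩ T and x ∉ A. In each case x ∈ ((S ∪ T) ∪ (T ∖ S)) ∪ ((A ∩ T) ∪ (T ∖ S)), so ((S ∪ T) ∪ (T ∖ S)) ∖ ((A ∩ T) ∪ (T ∖ S)) ⊆ ((S ∪ T) ∪ (T ∖ S)) ∪ ((A ∩ T) ∪ (T ∖ S)).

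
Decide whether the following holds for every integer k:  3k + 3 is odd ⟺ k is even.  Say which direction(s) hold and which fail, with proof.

(⟹) Suppose 3k + 3 is odd. Since 3 is odd, 3k and k have the same parity, so 3k + 3 ≡ k + 3 (mod 2). As 3 is odd, 3k + 3 is odd exactly when k is even. Thus k is even.

(⟸) Conversely, suppose k is even; write k = 2j. Then 3k + 3 = 3·(2j) + 3 = 2·3j + 3, which is odd.

Equivalent; both directions hold.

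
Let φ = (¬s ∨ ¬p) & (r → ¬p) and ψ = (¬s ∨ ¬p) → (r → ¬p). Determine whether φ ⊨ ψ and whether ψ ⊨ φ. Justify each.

(⇒) Assume the antecedent. If p is true, the antecedent forces (p = T, s = F, r = F), and (¬s ∨ ¬p) → (r → ¬p) holds there. If p is false, (¬s ∨ ¬p) → (r → ¬p) reduces to true regardless of the other variables. Either way (¬s ∨ ¬p) → (r → ¬p) holds.

(⇐) This fails. Under p = T, s = T, r = F, the left side is false but the right side is true.

(⇒) holds; (⇐) fails.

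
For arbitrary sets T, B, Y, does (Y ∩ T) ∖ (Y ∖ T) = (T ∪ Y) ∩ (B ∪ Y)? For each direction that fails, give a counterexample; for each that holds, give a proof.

(⟸) This inclusion fails. Take T = {1}, B = {1}, Y = ∅; then 1 ∈ (T ∪ Y) ∩ (B ∪ Y) but 1 ∉ (Y ∩ T) ∖ (Y ∖ T).

(⟹) Let x ∈ (Y ∩ T) ∖ (Y ∖ T). Then either x ∈ T ∩ Y and x ∉ B; or x ∈ T ∩ B ∩ Y. In each case x ∈ (T ∪ Y) ∩ (B ∪ Y), so (Y ∩ T) ∖ (Y ∖ T) ⊆ (T ∪ Y) ∩ (B ∪ Y).

(⊆) holds; (⊇) fails.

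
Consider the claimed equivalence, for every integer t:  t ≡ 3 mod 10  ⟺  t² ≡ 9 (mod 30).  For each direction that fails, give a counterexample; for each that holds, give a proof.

(⇒) fails and (⇐) fails.

[⇒] This fails: take t = 13. Then 13 ≡ 3 (mod 10), but 13² = 169 ≡ 19 (mod 30), not 9.

[⇐] This fails: take t = 27. Then 27² = 729 ≡ 9 (mod 30), yet 27 ≡ 7 (mod 10), not 3.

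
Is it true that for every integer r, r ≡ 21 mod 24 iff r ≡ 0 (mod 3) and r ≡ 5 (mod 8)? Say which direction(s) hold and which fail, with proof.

Both implications hold.

(→) Suppose r ≡ 21 (mod 24); write r = 24j + 21. Since 3 ∣ 24, reducing mod 3 gives r ≡ 21 ≡ 0 (mod 3); since 8 ∣ 24, reducing mod 8 gives r ≡ 21 ≡ 5 (mod 8).

(←) Conversely, if r ≡ 0 (mod 3) and r ≡ 5 (mod 8), then by the Chinese remainder theorem r ≡ 21 (mod 24). This is exactly r ≡ 21 (mod 24).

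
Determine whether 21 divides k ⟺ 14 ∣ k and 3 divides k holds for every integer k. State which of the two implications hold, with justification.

Converse. Suppose 14 ∣ k and 3 ∣ k. Any common multiple of 14 and 3 is a multiple of their lcm; here gcd(14, 3) = 1, so lcm(14, 3) = 14·3 = 42, so 42 ∣ k. Since 21 ∣ 42, it follows that 21 ∣ k.

Forward direction. This fails: take k = 21. Certainly 21 ∣ 21, but 14 ∤ 21.

The forward direction fails; the converse holds.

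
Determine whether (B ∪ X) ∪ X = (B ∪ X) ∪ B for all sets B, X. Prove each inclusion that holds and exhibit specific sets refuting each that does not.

Reverse inclusion. Let x ∈ (B ∪ X) ∪ B. Then either x ∈ B and x ∉ X; or x ∈ X and x ∉ B; or x ∈ B ∩ X. In each case x ∈ (B ∪ X) ∪ X, so (B ∪ X) ∪ B ⊆ (B ∪ X) ∪ X.

Forward inclusion. Let x ∈ (B ∪ X) ∪ X. Then either x ∈ B and x ∉ X; or x ∈ X and x ∉ B; or x ∈ B ∩ X. In each case x ∈ (B ∪ X) ∪ B, so (B ∪ X) ∪ X ⊆ (B ∪ X) ∪ B.

The two sets are equal.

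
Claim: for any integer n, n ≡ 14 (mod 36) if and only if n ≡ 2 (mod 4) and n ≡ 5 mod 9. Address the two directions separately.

(←) If n ≡ 2 (mod 4) and n ≡ 5 (mod 9), then by the Chinese remainder theorem n ≡ 14 (mod 36). This is exactly n ≡ 14 (mod 36).

(→) Suppose n ≡ 14 (mod 36); write n = 36j + 14. Since 4 ∣ 36, reducing mod 4 gives n ≡ 14 ≡ 2 (mod 4); since 9 ∣ 36, reducing mod 9 gives n ≡ 14 ≡ 5 (mod 9).

Both implications hold.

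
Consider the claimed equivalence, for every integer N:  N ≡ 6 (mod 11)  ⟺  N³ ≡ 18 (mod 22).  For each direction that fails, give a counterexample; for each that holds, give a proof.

(→) This fails: take N = 17. Then 17 ≡ 6 (mod 11), but 17³ = 4913 ≡ 7 (mod 22), not 18.

(←) Conversely, the residues r modulo 22 with r³ ≡ 18 (mod 22) are exactly {6}, and each is ≡ 6 (mod 11).

Not equivalent: only (⇐) holds.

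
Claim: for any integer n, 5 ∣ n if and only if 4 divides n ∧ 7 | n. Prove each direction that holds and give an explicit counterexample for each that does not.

Forward direction. This fails: take n = 5. Certainly 5 ∣ 5, but 4 ∤ 5.

Converse. This fails: take n = 28. Both 4 ∣ 28 and 7 ∣ 28, yet 28 is not a multiple of 5 (since 28 = 5·5 + 3), so 5 ∤ 28.

Both directions fail.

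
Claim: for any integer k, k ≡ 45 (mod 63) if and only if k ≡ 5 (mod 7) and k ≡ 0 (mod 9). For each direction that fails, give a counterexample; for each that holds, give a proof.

Both directions fail.

Forward direction. This fails: k = 45 gives 45 ≡ 45 (mod 63) but 45 ≡ 3 (mod 7), so the conjunction on the right does not hold.

Converse. This fails: k = 54 satisfies both congruences on the right (54 ≡ 5 mod 7 and 54 ≡ 0 mod 9) yet 54 ≡ 54 (mod 63), not 45.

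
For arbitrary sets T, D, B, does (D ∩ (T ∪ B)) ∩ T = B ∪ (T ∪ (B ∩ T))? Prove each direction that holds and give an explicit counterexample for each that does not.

Forward inclusion. Let x ∈ (D ∩ (T ∪ B)) ∩ T. Then either x ∈ T ∩ D and x ∉ B; or x ∈ T ∩ D ∩ B. In each case x ∈ B ∪ (T ∪ (B ∩ T)), so (D ∩ (T ∪ B)) ∩ T ⊆ B ∪ (T ∪ (B ∩ T)).

Reverse inclusion. This inclusion fails. Take T = {1}, D = ∅, B = ∅; then 1 ∈ B ∪ (T ∪ (B ∩ T)) but 1 ∉ (D ∩ (T ∪ B)) ∩ T.

(⊆) holds; (⊇) fails.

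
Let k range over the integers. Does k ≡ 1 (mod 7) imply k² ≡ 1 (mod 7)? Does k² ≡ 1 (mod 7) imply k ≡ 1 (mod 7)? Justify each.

Only the forward direction holds.

(⟹) Suppose k ≡ 1 (mod 7). Write k = 7j + 1. Then (7j + 1)² = 49j² + 14j + 1 = 7(7j² + 2j) + 1, so k² ≡ 1 (mod 7).

(⟸) This fails: take k = 6. Then 6² = 36 ≡ 1 (mod 7), yet 6 ≡ 6 (mod 7), not 1.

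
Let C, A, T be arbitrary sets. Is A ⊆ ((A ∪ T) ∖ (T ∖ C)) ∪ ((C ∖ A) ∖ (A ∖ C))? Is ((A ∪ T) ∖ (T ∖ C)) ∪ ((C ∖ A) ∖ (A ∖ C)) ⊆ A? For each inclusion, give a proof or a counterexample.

(⊆) fails and (⊇) fails.

Forward inclusion. This inclusion fails. Take C = ∅, A = {1}, T = {1}; then 1 ∈ A but 1 ∉ ((A ∪ T) ∖ (T ∖ C)) ∪ ((C ∖ A) ∖ (A ∖ C)).

Reverse inclusion. This inclusion fails. Take C = {1}, A = ∅, T = ∅; then 1 ∈ ((A ∪ T) ∖ (T ∖ C)) ∪ ((C ∖ A) ∖ (A ∖ C)) but 1 ∉ A.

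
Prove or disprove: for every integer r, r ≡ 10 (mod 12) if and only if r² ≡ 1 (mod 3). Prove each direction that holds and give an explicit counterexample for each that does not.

(⇒) holds; (⇐) fails.

Forward direction. Suppose r ≡ 10 (mod 12). Then r² ≡ 10² = 100 (mod 12), and since 3 ∣ 12, also r² ≡ 1 (mod 3).

Converse. This fails: take r = 1. Then 1² = 1 ≡ 1 (mod 3), yet 1 ≡ 1 (mod 12), not 10.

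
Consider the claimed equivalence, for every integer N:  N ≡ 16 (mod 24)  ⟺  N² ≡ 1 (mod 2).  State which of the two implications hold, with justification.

Neither direction holds.

(→) This fails: take N = 16. Then 16 ≡ 16 (mod 24), but 16² = 256 ≡ 0 (mod 2), not 1.

(←) This fails: take N = 1. Then 1² = 1 ≡ 1 (mod 2), yet 1 ≡ 1 (mod 24), not 16.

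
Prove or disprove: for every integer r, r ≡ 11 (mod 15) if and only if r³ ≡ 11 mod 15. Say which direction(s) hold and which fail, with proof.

Forward direction. Suppose r ≡ 11 (mod 15). Write r = 15j + 11. Then (15j + 11)³ = 3375j³ + 7425j² + 5445j + 1331 = 15(225j³ + 495j² + 363j + 88) + 11, so r³ ≡ 11 (mod 15).

Converse. Suppose r³ ≡ 11 (mod 15). The only residue r in {0, …, 14} with r³ ≡ 11 (mod 15) is r = 11, so r ≡ 11 (mod 15).

The biconditional holds.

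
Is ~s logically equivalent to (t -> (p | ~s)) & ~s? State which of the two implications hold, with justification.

Equivalent; both directions hold.

[⇐] Assume the antecedent. If t is true, the antecedent forces (t = T, p = F, s = F) or (t = T, p = T, s = F), and ~s holds there. If t is false, the antecedent forces (t = F, p = F, s = F) or (t = F, p = T, s = F), and ~s holds there. Either way ~s holds.

[⇒] Assume the antecedent. If t is true, the antecedent forces (t = T, p = F, s = F) or (t = T, p = T, s = F), and (t -> (p | ~s)) & ~s holds there. If t is false, the antecedent forces (t = F, p = F, s = F) or (t = F, p = T, s = F), and (t -> (p | ~s)) & ~s holds there. Either way (t -> (p | ~s)) & ~s holds.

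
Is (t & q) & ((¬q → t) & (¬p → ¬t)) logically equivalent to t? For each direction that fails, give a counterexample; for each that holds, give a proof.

(⇒) holds; (⇐) fails.

[⇒] Assume the antecedent. If p is true, the antecedent forces (p = T, t = T, q = T), and t holds there. If p is false, the antecedent cannot hold. Either way t holds.

[⇐] This fails. Under p = F, t = T, q = F, the left side is false but the right side is true.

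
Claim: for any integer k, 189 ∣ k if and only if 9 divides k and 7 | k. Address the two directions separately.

(→) If 189 ∣ k, write k = 189q. Since 189 = 21·9, k = 9·(21q), so 9 ∣ k; and since 189 = 27·7, k = 7·(27q), so 7 ∣ k.

(←) This fails: take k = 63. Both 9 ∣ 63 and 7 ∣ 63, yet 63 is not a multiple of 189 (since 63 = 0·189 + 63), so 189 ∤ 63.

The forward direction holds; the converse fails.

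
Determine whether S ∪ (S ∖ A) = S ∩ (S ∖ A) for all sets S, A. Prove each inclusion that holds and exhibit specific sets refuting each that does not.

(⊆) This inclusion fails. Take S = {1}, A = {1}; then 1 ∈ S ∪ (S ∖ A) but 1 ∉ S ∩ (S ∖ A).

(⊇) Let x ∈ S ∩ (S ∖ A). Then x ∈ S and x ∉ A, from which x ∈ S ∪ (S ∖ A).

Only the reverse inclusion holds.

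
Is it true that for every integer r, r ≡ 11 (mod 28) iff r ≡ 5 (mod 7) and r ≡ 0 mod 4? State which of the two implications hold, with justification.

Neither implication holds.

(⇒) This fails: r = 11 gives 11 ≡ 11 (mod 28) but 11 ≡ 4 (mod 7), so the conjunction on the right does not hold.

(⇐) This fails: r = 12 satisfies both congruences on the right (12 ≡ 5 mod 7 and 12 ≡ 0 mod 4) yet 12 ≡ 12 (mod 28), not 11.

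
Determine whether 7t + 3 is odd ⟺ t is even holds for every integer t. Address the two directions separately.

Forward direction. Suppose 7t + 3 is odd. Since 7 is odd, 7t and t have the same parity, so 7t + 3 ≡ t + 3 (mod 2). As 3 is odd, 7t + 3 is odd exactly when t is even. Thus t is even.

Converse. Suppose t is even; write t = 2j. Then 7t + 3 = 7·(2j) + 3 = 2·7j + 3, which is odd.

Equivalent; both directions hold.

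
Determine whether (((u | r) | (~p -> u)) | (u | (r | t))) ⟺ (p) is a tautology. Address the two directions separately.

Only the reverse direction holds.

(⟸) Assume the antecedent. If p is true, the consequent reduces to true regardless of the other variables. If p is false, the antecedent cannot hold. Either way the consequent holds.

(⟹) This fails. Under r = T, t = F, p = F, u = F, the left side is true but the right side is false.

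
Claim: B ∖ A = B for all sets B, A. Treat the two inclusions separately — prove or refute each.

The sets are not equal: only the forward inclusion holds.

(⊆) Let x ∈ B ∖ A. Then x ∈ B and x ∉ A, from which x ∈ B.

(⊇) This inclusion fails. Take B = {1}, A = {1}; then 1 ∈ B but 1 ∉ B ∖ A.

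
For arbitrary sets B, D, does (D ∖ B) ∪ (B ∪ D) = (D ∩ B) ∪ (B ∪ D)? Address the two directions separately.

Reverse inclusion. Let x ∈ (D ∩ B) ∪ (B ∪ D). Then either x ∈ B and x ∉ D; or x ∈ D and x ∉ B; or x ∈ B ∩ D. In each case x ∈ (D ∖ B) ∪ (B ∪ D), so (D ∩ B) ∪ (B ∪ D) ⊆ (D ∖ B) ∪ (B ∪ D).

Forward inclusion. Let x ∈ (D ∖ B) ∪ (B ∪ D). Then either x ∈ B and x ∉ D; or x ∈ D and x ∉ B; or x ∈ B ∩ D. In each case x ∈ (D ∩ B) ∪ (B ∪ D), so (D ∖ B) ∪ (B ∪ D) ⊆ (D ∩ B) ∪ (B ∪ D).

Both inclusions hold.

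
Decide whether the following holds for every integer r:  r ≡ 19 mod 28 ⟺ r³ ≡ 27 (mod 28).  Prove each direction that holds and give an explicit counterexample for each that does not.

Only the forward direction holds.

[⇒] Suppose r ≡ 19 mod 28. Write r = 28j + 19. Then (28j + 19)³ = 21952j³ + 44688j² + 30324j + 6859 = 28(784j³ + 1596j² + 1083j + 244) + 27, so r³ ≡ 27 (mod 28).

[⇐] This fails: take r = 3. Then 3³ = 27 ≡ 27 (mod 28), yet 3 ≡ 3 (mod 28), not 19.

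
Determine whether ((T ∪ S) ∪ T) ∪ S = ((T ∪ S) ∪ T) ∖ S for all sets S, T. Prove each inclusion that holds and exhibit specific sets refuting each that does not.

(⊆) This inclusion fails. Take S = {1}, T = ∅; then 1 ∈ ((T ∪ S) ∪ T) ∪ S but 1 ∉ ((T ∪ S) ∪ T) ∖ S.

(⊇) Let x ∈ ((T ∪ S) ∪ T) ∖ S. Then x ∈ T and x ∉ S, from which x ∈ ((T ∪ S) ∪ T) ∪ S.

Only the reverse inclusion holds.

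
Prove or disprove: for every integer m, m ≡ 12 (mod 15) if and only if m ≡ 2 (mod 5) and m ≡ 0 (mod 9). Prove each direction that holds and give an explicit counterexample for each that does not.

Only the reverse direction holds.

(→) This fails: m = 42 gives 42 ≡ 12 (mod 15) but 42 ≡ 6 (mod 9), so the conjunction on the right does not hold.

(←) Conversely, if m ≡ 2 (mod 5) and m ≡ 0 (mod 9), then by the Chinese remainder theorem m ≡ 27 (mod 45). Since 27 ≡ 12 (mod 15) and 15 ∣ 45, we get m ≡ 12 (mod 15).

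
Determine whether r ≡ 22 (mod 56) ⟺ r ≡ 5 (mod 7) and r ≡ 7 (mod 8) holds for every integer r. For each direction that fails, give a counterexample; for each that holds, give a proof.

(⟹) This fails: r = 22 gives 22 ≡ 22 (mod 56) but 22 ≡ 1 (mod 7), so the conjunction on the right does not hold.

(⟸) This fails: r = 47 satisfies both congruences on the right (47 ≡ 5 mod 7 and 47 ≡ 7 mod 8) yet 47 ≡ 47 (mod 56), not 22.

Neither direction holds.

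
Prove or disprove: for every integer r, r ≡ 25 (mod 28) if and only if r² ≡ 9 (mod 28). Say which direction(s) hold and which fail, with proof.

Not equivalent: only (⇒) holds.

(←) This fails: take r = 3. Then 3² = 9 ≡ 9 (mod 28), yet 3 ≡ 3 (mod 28), not 25.

(→) Suppose r ≡ 25 (mod 28). Write r = 28j + 25. Then (28j + 25)² = 784j² + 1400j + 625 = 28(28j² + 50j + 22) + 9, so r² ≡ 9 (mod 28).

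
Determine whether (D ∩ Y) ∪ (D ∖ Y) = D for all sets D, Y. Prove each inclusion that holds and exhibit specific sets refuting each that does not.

The two sets are equal.

Forward inclusion. Let x ∈ (D ∩ Y) ∪ (D ∖ Y). Then either x ∈ D and x ∉ Y; or x ∈ D ∩ Y. In each case x ∈ D, so (D ∩ Y) ∪ (D ∖ Y) ⊆ D.

Reverse inclusion. Let x ∈ D. Then either x ∈ D and x ∉ Y; or x ∈ D ∩ Y. In each case x ∈ (D ∩ Y) ∪ (D ∖ Y), so D ⊆ (D ∩ Y) ∪ (D ∖ Y).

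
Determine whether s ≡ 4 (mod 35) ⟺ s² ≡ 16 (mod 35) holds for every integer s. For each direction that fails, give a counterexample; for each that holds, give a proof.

(⇒) Suppose s ≡ 4 (mod 35). Write s = 35j + 4. Then (35j + 4)² = 1225j² + 280j + 16 = 35(35j² + 8j) + 16, so s² ≡ 16 (mod 35).

(⇐) This fails: take s = 11. Then 11² = 121 ≡ 16 (mod 35), yet 11 ≡ 11 (mod 35), not 4.

Only the forward implication holds.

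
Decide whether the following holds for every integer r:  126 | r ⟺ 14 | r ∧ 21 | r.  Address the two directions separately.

Forward direction. If 126 ∣ r, write r = 126q. Since 126 = 9·14, r = 14·(9q), so 14 ∣ r; and since 126 = 6·21, r = 21·(6q), so 21 ∣ r.

Converse. This fails: take r = 42. Both 14 ∣ 42 and 21 ∣ 42, yet 42 is not a multiple of 126 (since 42 = 0·126 + 42), so 126 ∤ 42.

The forward direction holds; the converse fails.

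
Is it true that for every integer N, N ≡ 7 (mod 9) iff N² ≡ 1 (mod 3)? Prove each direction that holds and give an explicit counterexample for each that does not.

(⇒) holds; (⇐) fails.

(←) This fails: take N = 1. Then 1² = 1 ≡ 1 (mod 3), yet 1 ≡ 1 (mod 9), not 7.

(→) Suppose N ≡ 7 (mod 9). Then N² ≡ 7² = 49 (mod 9), and since 3 ∣ 9, also N² ≡ 1 (mod 3).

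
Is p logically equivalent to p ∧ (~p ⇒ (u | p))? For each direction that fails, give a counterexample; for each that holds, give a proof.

(⇒) Assume the antecedent. If u is true, the antecedent forces (u = T, p = T), and p ∧ (~p ⇒ (u | p)) holds there. If u is false, the antecedent forces (u = F, p = T), and p ∧ (~p ⇒ (u | p)) holds there. Either way p ∧ (~p ⇒ (u | p)) holds.

(⇐) Assume the antecedent. If u is true, the antecedent forces (u = T, p = T), and p holds there. If u is false, the antecedent forces (u = F, p = T), and p holds there. Either way p holds.

Both directions hold; the statement is true.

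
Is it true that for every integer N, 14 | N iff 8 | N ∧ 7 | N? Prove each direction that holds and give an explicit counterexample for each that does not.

(⇐) Suppose 8 ∣ N and 7 ∣ N. Any common multiple of 8 and 7 is a multiple of their lcm; here gcd(8, 7) = 1, so lcm(8, 7) = 8·7 = 56, so 56 ∣ N. Since 14 ∣ 56, it follows that 14 ∣ N.

(⇒) This fails: take N = 14. Certainly 14 ∣ 14, but 8 ∤ 14.

Only the converse holds.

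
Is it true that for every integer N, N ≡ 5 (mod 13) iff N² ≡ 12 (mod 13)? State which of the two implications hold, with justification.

Only the forward direction holds.

(⇒) Suppose N ≡ 5 (mod 13). Write N = 13j + 5. Then (13j + 5)² = 169j² + 130j + 25 = 13(13j² + 10j + 1) + 12, so N² ≡ 12 (mod 13).

(⇐) This fails: take N = 8. Then 8² = 64 ≡ 12 (mod 13), yet 8 ≡ 8 (mod 13), not 5.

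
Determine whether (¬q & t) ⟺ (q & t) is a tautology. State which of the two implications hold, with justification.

[⇒] This fails. Under t = T, q = F, the left side is true but the right side is false.

[⇐] This fails. Under t = T, q = T, the left side is false but the right side is true.

Both directions fail.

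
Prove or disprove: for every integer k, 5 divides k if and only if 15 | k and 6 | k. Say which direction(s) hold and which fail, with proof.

Not equivalent: only (⇐) holds.

(⇒) This fails: take k = 5. Certainly 5 ∣ 5, but 15 ∤ 5.

(⇐) Suppose 15 ∣ k and 6 ∣ k. Any common multiple of 15 and 6 is a multiple of their lcm; here lcm(15, 6) = 15·6/gcd(15, 6) = 90/3 = 30, so 30 ∣ k. Since 5 ∣ 30, it follows that 5 ∣ k.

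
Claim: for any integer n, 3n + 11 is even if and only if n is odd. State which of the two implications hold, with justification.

Both directions hold.

(⟸) Suppose n is odd; write n = 2j + 1. Then 3n + 11 = 3·(2j + 1) + 11 = 2·3j + 14, which is even.

(⟹) Suppose 3n + 11 is even. Since 3 is odd, 3n and n have the same parity, so 3n + 11 ≡ n + 11 (mod 2). As 11 is odd, 3n + 11 is even exactly when n is odd. Thus n is odd.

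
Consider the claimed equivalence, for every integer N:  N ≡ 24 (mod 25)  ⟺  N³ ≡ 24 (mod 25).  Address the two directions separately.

Both directions hold; the statement is true.

(⇐) Suppose N³ ≡ 24 (mod 25). The only residue r in {0, …, 24} with r³ ≡ 24 (mod 25) is r = 24, so N ≡ 24 (mod 25).

(⇒) Suppose N ≡ 24 (mod 25). Write N = 25j + 24. Then (25j + 24)³ = 15625j³ + 45000j² + 43200j + 13824 = 25(625j³ + 1800j² + 1728j + 552) + 24, so N³ ≡ 24 (mod 25).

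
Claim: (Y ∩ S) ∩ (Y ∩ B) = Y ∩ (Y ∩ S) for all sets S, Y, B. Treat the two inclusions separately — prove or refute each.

Only the forward inclusion holds.

(⟹) Let x ∈ (Y ∩ S) ∩ (Y ∩ B). Then x ∈ S ∩ Y ∩ B, from which x ∈ Y ∩ (Y ∩ S).

(⟸) This inclusion fails. Take S = {1}, Y = {1}, B = ∅; then 1 ∈ Y ∩ (Y ∩ S) but 1 ∉ (Y ∩ S) ∩ (Y ∩ B).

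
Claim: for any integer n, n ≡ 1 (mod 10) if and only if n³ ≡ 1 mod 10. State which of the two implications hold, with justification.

Converse. For the converse, argue contrapositively. If n ≢ 1 (mod 10), then n is congruent to one of 0, 2, 3, 4, 5, 6, 7, 8, 9 modulo 10, and these give n³ ≡ 0, 8, 7, 4, 5, 6, 3, 2, 9 respectively — never 1.

Forward direction. Suppose n ≡ 1 (mod 10). Write n = 10j + 1. Then (10j + 1)³ = 1000j³ + 300j² + 30j + 1 = 10(100j³ + 30j² + 3j) + 1, so n³ ≡ 1 (mod 10).

Both implications hold.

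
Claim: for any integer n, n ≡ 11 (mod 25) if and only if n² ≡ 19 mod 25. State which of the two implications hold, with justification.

Forward direction. This fails: take n = 11. Then 11 ≡ 11 (mod 25), but 11² = 121 ≡ 21 (mod 25), not 19.

Converse. This fails: take n = 12. Then 12² = 144 ≡ 19 (mod 25), yet 12 ≡ 12 (mod 25), not 11.

(⇒) fails and (⇐) fails.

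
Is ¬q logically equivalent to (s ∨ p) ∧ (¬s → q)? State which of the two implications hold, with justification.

Neither direction holds.

(⇒) This fails. Under q = F, p = F, s = F, the left side is true but the right side is false.

(⇐) This fails. Under q = T, p = T, s = F, the left side is false but the right side is true.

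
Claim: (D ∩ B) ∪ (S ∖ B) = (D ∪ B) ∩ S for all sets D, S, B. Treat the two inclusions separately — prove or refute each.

Both inclusions fail.

(⊆) This inclusion fails. Take D = ∅, S = {1}, B = ∅; then 1 ∈ (D ∩ B) ∪ (S ∖ B) but 1 ∉ (D ∪ B) ∩ S.

(⊇) This inclusion fails. Take D = ∅, S = {1}, B = {1}; then 1 ∈ (D ∪ B) ∩ S but 1 ∉ (D ∩ B) ∪ (S ∖ B).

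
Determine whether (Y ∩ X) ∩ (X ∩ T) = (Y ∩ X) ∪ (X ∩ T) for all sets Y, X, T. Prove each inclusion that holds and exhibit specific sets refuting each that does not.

Forward inclusion. Let x ∈ (Y ∩ X) ∩ (X ∩ T). Then x ∈ Y ∩ X ∩ T, from which x ∈ (Y ∩ X) ∪ (X ∩ T).

Reverse inclusion. This inclusion fails. Take Y = {1}, X = {1}, T = ∅; then 1 ∈ (Y ∩ X) ∪ (X ∩ T) but 1 ∉ (Y ∩ X) ∩ (X ∩ T).

Only the forward inclusion holds.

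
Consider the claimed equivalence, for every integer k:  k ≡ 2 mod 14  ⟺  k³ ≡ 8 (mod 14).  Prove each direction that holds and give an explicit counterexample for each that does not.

Only the forward implication holds.

Forward direction. Suppose k ≡ 2 mod 14. Write k = 14j + 2. Then (14j + 2)³ = 2744j³ + 1176j² + 168j + 8 = 14(196j³ + 84j² + 12j) + 8, so k³ ≡ 8 (mod 14).

Converse. This fails: take k = 4. Then 4³ = 64 ≡ 8 (mod 14), yet 4 ≡ 4 (mod 14), not 2.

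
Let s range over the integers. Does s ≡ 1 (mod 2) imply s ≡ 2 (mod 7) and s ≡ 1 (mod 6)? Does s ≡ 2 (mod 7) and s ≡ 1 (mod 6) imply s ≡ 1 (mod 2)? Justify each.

Forward direction. This fails: s = 1 gives 1 ≡ 1 (mod 2) but 1 ≡ 1 (mod 7), so the conjunction on the right does not hold.

Converse. If s ≡ 2 (mod 7) and s ≡ 1 (mod 6), then by the Chinese remainder theorem s ≡ 37 (mod 42). Since 37 ≡ 1 (mod 2) and 2 ∣ 42, we get s ≡ 1 (mod 2).

(⇒) fails; (⇐) holds.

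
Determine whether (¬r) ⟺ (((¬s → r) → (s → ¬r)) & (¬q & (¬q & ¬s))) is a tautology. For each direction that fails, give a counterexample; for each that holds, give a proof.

Neither implication holds.

(⟹) This fails. Under s = T, r = F, q = F, the left side is true but the right side is false.

(⟸) This fails. Under s = F, r = T, q = F, the left side is false but the right side is true.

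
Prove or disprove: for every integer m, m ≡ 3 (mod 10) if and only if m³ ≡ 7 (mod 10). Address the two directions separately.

(⇐) Suppose m³ ≡ 7 (mod 10). The only residue r in {0, …, 9} with r³ ≡ 7 (mod 10) is r = 3, so m ≡ 3 (mod 10).

(⇒) Suppose m ≡ 3 (mod 10). Write m = 10j + 3. Then (10j + 3)³ = 1000j³ + 900j² + 270j + 27 = 10(100j³ + 90j² + 27j + 2) + 7, so m³ ≡ 7 (mod 10).

Both directions hold; the statement is true.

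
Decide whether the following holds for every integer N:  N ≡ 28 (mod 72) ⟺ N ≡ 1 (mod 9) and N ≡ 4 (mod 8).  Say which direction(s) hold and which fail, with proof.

Equivalent; both directions hold.

Forward direction. Suppose N ≡ 28 (mod 72); write N = 72j + 28. Since 9 ∣ 72, reducing mod 9 gives N ≡ 28 ≡ 1 (mod 9); since 8 ∣ 72, reducing mod 8 gives N ≡ 28 ≡ 4 (mod 8).

Converse. If N ≡ 1 (mod 9) and N ≡ 4 (mod 8), then by the Chinese remainder theorem N ≡ 28 (mod 72). This is exactly N ≡ 28 (mod 72).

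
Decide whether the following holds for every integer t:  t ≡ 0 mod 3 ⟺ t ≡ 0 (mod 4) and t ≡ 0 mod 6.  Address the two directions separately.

Converse. If t ≡ 0 (mod 4) and t ≡ 0 (mod 6), then by the Chinese remainder theorem t ≡ 0 (mod 12). Since 0 ≡ 0 (mod 3) and 3 ∣ 12, we get t ≡ 0 (mod 3).

Forward direction. This fails: t = 9 gives 9 ≡ 0 (mod 3) but 9 ≡ 1 (mod 4), so the conjunction on the right does not hold.

Not equivalent: only (⇐) holds.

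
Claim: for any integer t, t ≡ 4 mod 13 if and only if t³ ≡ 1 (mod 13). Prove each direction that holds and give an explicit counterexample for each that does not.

Both directions fail.

(⇒) This fails: take t = 4. Then 4 ≡ 4 (mod 13), but 4³ = 64 ≡ 12 (mod 13), not 1.

(⇐) This fails: take t = 1. Then 1³ = 1 ≡ 1 (mod 13), yet 1 ≡ 1 (mod 13), not 4.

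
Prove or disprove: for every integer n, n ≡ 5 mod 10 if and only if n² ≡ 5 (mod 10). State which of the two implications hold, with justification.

The biconditional holds.

(⟹) Suppose n ≡ 5 mod 10. Write n = 10j + 5. Then (10j + 5)² = 100j² + 100j + 25 = 10(10j² + 10j + 2) + 5, so n² ≡ 5 (mod 10).

(⟸) Conversely, suppose n² ≡ 5 (mod 10). The only residue r in {0, …, 9} with r² ≡ 5 (mod 10) is r = 5, so n ≡ 5 (mod 10).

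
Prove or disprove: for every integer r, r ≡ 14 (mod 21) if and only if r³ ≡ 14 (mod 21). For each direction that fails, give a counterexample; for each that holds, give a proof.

Equivalent; both directions hold.

(→) Suppose r ≡ 14 (mod 21). Write r = 21j + 14. Then (21j + 14)³ = 9261j³ + 18522j² + 12348j + 2744 = 21(441j³ + 882j² + 588j + 130) + 14, so r³ ≡ 14 (mod 21).

(←) Conversely, suppose r³ ≡ 14 (mod 21). The only residue r in {0, …, 20} with r³ ≡ 14 (mod 21) is r = 14, so r ≡ 14 (mod 21).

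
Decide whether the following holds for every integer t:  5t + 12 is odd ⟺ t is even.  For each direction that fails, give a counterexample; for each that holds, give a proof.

(⟹) This fails: t = 7 gives 5t + 12 = 47, which is odd, but 7 is odd, not even.

(⟸) This also fails: t = 0 is even, but 5t + 12 = 12 is even, not odd.

(⇒) fails and (⇐) fails.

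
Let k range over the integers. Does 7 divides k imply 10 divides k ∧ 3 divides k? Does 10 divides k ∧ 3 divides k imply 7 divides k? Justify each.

(⟹) This fails: take k = 7. Certainly 7 ∣ 7, but 10 ∤ 7.

(⟸) This fails: take k = 30. Both 10 ∣ 30 and 3 ∣ 30, yet 30 is not a multiple of 7 (since 30 = 4·7 + 2), so 7 ∤ 30.

Neither implication holds.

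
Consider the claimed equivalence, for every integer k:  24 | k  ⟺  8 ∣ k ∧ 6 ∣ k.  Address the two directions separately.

Equivalent; both directions hold.

(→) If 24 ∣ k, write k = 24q. Since 24 = 3·8, k = 8·(3q), so 8 ∣ k; and since 24 = 4·6, k = 6·(4q), so 6 ∣ k.

(←) Suppose 8 ∣ k and 6 ∣ k. Any common multiple of 8 and 6 is a multiple of their lcm; here lcm(8, 6) = 8·6/gcd(8, 6) = 48/2 = 24, so 24 ∣ k.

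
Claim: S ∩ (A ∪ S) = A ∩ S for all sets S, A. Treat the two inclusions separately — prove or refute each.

Forward inclusion. This inclusion fails. Take S = {1}, A = ∅; then 1 ∈ S ∩ (A ∪ S) but 1 ∉ A ∩ S.

Reverse inclusion. Let x ∈ A ∩ S. Then x ∈ S ∩ A, from which x ∈ S ∩ (A ∪ S).

(⊆) fails; (⊇) holds.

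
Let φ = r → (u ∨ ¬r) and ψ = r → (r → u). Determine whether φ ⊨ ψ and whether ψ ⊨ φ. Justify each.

(→) Assume the antecedent. If u is true, r → (r → u) reduces to true regardless of the other variables. If u is false, the antecedent forces (u = F, r = F), and r → (r → u) holds there. Either way r → (r → u) holds.

(←) Assume the antecedent. If u is true, r → (u ∨ ¬r) reduces to true regardless of the other variables. If u is false, the antecedent forces (u = F, r = F), and r → (u ∨ ¬r) holds there. Either way r → (u ∨ ¬r) holds.

Both directions hold.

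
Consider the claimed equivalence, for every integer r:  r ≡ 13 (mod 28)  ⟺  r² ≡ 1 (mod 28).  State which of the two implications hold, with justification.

Forward direction. Suppose r ≡ 13 (mod 28). Write r = 28j + 13. Then (28j + 13)² = 784j² + 728j + 169 = 28(28j² + 26j + 6) + 1, so r² ≡ 1 (mod 28).

Converse. This fails: take r = 1. Then 1² = 1 ≡ 1 (mod 28), yet 1 ≡ 1 (mod 28), not 13.

Only the forward implication holds.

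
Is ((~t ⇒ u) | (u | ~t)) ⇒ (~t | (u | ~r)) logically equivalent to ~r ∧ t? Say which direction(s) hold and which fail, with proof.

(⟹) This fails. Under r = F, t = F, u = F, the left side is true but the right side is false.

(⟸) Assume the antecedent. If r is true, the antecedent cannot hold. If r is false, the consequent reduces to true regardless of the other variables. Either way the consequent holds.

Only the converse holds.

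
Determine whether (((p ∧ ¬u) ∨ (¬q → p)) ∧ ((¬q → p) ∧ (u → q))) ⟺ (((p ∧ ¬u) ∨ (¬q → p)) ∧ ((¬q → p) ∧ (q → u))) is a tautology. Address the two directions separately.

Neither direction holds.

(⇒) This fails. Under u = F, p = F, q = T, the left side is true but the right side is false.

(⇐) This fails. Under u = T, p = T, q = F, the left side is false but the right side is true.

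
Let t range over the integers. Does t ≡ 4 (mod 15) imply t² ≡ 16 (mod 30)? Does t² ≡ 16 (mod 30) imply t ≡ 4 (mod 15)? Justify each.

(⇒) fails and (⇐) fails.

Forward direction. This fails: take t = 19. Then 19 ≡ 4 (mod 15), but 19² = 361 ≡ 1 (mod 30), not 16.

Converse. This fails: take t = 14. Then 14² = 196 ≡ 16 (mod 30), yet 14 ≡ 14 (mod 15), not 4.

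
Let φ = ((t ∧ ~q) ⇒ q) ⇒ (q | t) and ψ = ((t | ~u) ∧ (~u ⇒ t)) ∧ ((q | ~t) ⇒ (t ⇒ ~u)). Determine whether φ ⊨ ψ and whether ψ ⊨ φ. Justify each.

(⇒) This fails. Under u = F, t = F, q = T, the left side is true but the right side is false.

(⇐) Assume the antecedent. If u is true, the antecedent forces (u = T, t = T, q = F), and ((t ∧ ~q) ⇒ q) ⇒ (q | t) holds there. If u is false, the antecedent forces (u = F, t = T, q = F) or (u = F, t = T, q = T), and ((t ∧ ~q) ⇒ q) ⇒ (q | t) holds there. Either way ((t ∧ ~q) ⇒ q) ⇒ (q | t) holds.

Only the reverse direction holds.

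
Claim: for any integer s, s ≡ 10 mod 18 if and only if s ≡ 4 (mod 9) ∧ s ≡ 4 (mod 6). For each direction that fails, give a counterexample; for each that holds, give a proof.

(⇒) This fails: s = 10 gives 10 ≡ 10 (mod 18) but 10 ≡ 1 (mod 9), so the conjunction on the right does not hold.

(⇐) This fails: s = 4 satisfies both congruences on the right (4 ≡ 4 mod 9 and 4 ≡ 4 mod 6) yet 4 ≡ 4 (mod 18), not 10.

Neither direction holds.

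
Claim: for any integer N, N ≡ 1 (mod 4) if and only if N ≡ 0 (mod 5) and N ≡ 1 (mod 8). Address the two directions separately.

The forward direction fails; the converse holds.

(⟸) If N ≡ 0 (mod 5) and N ≡ 1 (mod 8), then by the Chinese remainder theorem N ≡ 25 (mod 40). Since 25 ≡ 1 (mod 4) and 4 ∣ 40, we get N ≡ 1 (mod 4).

(⟹) This fails: N = 1 gives 1 ≡ 1 (mod 4) but 1 ≡ 1 (mod 5), so the conjunction on the right does not hold.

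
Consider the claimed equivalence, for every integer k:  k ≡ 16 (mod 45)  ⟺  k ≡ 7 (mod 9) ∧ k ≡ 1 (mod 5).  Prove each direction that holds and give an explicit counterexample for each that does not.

Both directions hold.

(⇒) Suppose k ≡ 16 (mod 45); write k = 45j + 16. Since 9 ∣ 45, reducing mod 9 gives k ≡ 16 ≡ 7 (mod 9); since 5 ∣ 45, reducing mod 5 gives k ≡ 16 ≡ 1 (mod 5).

(⇐) Conversely, if k ≡ 7 (mod 9) and k ≡ 1 (mod 5), then by the Chinese remainder theorem k ≡ 16 (mod 45). This is exactly k ≡ 16 (mod 45).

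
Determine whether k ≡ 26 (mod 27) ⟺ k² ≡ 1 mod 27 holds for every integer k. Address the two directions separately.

Not equivalent: only (⇒) holds.

[⇒] Suppose k ≡ 26 (mod 27). Write k = 27j + 26. Then (27j + 26)² = 729j² + 1404j + 676 = 27(27j² + 52j + 25) + 1, so k² ≡ 1 (mod 27).

[⇐] This fails: take k = 1. Then 1² = 1 ≡ 1 (mod 27), yet 1 ≡ 1 (mod 27), not 26.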